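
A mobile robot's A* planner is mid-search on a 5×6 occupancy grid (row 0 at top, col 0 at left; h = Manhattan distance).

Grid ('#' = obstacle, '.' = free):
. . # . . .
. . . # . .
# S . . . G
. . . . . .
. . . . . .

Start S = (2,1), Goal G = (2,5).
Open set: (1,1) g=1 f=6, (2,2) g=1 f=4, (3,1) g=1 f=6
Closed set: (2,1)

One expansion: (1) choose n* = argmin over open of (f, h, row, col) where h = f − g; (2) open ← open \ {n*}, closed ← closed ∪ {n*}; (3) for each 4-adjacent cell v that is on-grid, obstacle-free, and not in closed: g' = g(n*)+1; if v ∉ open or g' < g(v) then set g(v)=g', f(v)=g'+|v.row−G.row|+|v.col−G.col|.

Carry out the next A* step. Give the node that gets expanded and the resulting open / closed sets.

step 1: expand (2,2) (f=4, h=3) → closed; open now [(1,1) g=1 f=6, (1,2) g=2 f=6, (2,3) g=2 f=4, (3,1) g=1 f=6, (3,2) g=2 f=6]

expanded=(2,2); open=[(1,1) g=1 f=6, (1,2) g=2 f=6, (2,3) g=2 f=4, (3,1) g=1 f=6, (3,2) g=2 f=6]; closed=[(2,1), (2,2)]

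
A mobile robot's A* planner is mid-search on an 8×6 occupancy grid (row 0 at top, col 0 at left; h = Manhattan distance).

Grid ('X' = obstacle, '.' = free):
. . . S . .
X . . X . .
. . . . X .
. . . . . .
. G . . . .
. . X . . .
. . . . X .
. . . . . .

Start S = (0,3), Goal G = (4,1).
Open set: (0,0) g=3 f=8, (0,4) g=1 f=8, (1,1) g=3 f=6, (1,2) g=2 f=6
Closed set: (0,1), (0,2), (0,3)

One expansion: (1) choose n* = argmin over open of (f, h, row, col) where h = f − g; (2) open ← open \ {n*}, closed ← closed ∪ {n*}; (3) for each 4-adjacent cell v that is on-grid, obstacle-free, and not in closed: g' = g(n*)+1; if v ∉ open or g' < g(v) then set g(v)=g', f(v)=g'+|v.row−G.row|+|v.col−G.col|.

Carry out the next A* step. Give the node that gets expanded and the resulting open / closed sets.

expanded=(1,1); open=[(0,0) g=3 f=8, (0,4) g=1 f=8, (1,2) g=2 f=6, (2,1) g=4 f=6]; closed=[(0,1), (0,2), (0,3), (1,1)]

step 1: expand (1,1) (f=6, h=3) → closed; open now [(0,0) g=3 f=8, (0,4) g=1 f=8, (1,2) g=2 f=6, (2,1) g=4 f=6]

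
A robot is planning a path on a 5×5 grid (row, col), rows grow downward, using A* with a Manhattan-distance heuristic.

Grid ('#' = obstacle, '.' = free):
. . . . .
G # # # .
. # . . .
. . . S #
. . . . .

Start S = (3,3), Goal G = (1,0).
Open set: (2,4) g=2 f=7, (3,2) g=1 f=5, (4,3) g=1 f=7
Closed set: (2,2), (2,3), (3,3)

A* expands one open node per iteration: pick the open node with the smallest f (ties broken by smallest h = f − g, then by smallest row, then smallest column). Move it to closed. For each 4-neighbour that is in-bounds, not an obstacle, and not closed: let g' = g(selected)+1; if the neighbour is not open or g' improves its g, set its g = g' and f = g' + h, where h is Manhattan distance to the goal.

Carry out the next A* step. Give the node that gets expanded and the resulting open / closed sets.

step 1: expand (3,2) (f=5, h=4) → closed; open now [(2,4) g=2 f=7, (3,1) g=2 f=5, (4,2) g=2 f=7, (4,3) g=1 f=7]

expanded=(3,2); open=[(2,4) g=2 f=7, (3,1) g=2 f=5, (4,2) g=2 f=7, (4,3) g=1 f=7]; closed=[(2,2), (2,3), (3,2), (3,3)]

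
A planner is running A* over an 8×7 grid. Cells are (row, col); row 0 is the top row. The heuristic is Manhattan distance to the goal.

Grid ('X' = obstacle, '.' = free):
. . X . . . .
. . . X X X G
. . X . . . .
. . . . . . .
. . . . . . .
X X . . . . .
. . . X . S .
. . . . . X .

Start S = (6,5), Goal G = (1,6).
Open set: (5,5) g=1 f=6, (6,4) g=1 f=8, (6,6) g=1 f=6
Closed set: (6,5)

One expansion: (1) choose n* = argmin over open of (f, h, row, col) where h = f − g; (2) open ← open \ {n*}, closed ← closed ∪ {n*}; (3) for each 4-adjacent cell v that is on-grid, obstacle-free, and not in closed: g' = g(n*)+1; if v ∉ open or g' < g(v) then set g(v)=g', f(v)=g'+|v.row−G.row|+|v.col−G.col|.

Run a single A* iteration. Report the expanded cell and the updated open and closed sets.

expanded=(5,5); open=[(4,5) g=2 f=6, (5,4) g=2 f=8, (5,6) g=2 f=6, (6,4) g=1 f=8, (6,6) g=1 f=6]; closed=[(5,5), (6,5)]

step 1: expand (5,5) (f=6, h=5) → closed; open now [(4,5) g=2 f=6, (5,4) g=2 f=8, (5,6) g=2 f=6, (6,4) g=1 f=8, (6,6) g=1 f=6]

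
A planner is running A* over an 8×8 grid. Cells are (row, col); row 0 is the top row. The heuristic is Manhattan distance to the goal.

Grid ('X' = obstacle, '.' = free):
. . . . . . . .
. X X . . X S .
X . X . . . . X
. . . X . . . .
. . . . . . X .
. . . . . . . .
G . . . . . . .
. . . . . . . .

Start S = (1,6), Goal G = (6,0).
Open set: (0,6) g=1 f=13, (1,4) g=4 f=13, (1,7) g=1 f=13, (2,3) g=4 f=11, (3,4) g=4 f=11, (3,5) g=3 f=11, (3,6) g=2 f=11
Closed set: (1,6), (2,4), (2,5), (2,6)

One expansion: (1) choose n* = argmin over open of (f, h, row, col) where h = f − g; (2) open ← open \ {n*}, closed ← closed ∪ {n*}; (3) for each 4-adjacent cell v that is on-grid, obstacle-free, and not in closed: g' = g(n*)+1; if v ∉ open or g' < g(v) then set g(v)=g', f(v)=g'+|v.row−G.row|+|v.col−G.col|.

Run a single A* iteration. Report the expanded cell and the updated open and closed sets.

step 1: expand (2,3) (f=11, h=7) → closed; open now [(0,6) g=1 f=13, (1,3) g=5 f=13, (1,4) g=4 f=13, (1,7) g=1 f=13, (3,4) g=4 f=11, (3,5) g=3 f=11, (3,6) g=2 f=11]

expanded=(2,3); open=[(0,6) g=1 f=13, (1,3) g=5 f=13, (1,4) g=4 f=13, (1,7) g=1 f=13, (3,4) g=4 f=11, (3,5) g=3 f=11, (3,6) g=2 f=11]; closed=[(1,6), (2,3), (2,4), (2,5), (2,6)]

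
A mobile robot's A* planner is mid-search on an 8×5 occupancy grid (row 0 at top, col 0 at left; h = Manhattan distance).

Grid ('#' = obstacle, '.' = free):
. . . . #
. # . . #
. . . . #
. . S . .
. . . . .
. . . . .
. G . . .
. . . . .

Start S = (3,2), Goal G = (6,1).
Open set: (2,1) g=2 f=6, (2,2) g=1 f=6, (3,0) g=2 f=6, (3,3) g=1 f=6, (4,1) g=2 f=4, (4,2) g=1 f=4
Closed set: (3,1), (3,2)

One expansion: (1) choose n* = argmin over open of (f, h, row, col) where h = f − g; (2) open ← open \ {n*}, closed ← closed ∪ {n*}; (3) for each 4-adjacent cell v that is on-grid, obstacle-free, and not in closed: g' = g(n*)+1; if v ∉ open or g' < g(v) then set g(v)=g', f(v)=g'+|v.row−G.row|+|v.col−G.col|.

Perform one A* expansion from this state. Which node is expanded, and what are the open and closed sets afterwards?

step 1: expand (4,1) (f=4, h=2) → closed; open now [(2,1) g=2 f=6, (2,2) g=1 f=6, (3,0) g=2 f=6, (3,3) g=1 f=6, (4,0) g=3 f=6, (4,2) g=1 f=4, (5,1) g=3 f=4]

expanded=(4,1); open=[(2,1) g=2 f=6, (2,2) g=1 f=6, (3,0) g=2 f=6, (3,3) g=1 f=6, (4,0) g=3 f=6, (4,2) g=1 f=4, (5,1) g=3 f=4]; closed=[(3,1), (3,2), (4,1)]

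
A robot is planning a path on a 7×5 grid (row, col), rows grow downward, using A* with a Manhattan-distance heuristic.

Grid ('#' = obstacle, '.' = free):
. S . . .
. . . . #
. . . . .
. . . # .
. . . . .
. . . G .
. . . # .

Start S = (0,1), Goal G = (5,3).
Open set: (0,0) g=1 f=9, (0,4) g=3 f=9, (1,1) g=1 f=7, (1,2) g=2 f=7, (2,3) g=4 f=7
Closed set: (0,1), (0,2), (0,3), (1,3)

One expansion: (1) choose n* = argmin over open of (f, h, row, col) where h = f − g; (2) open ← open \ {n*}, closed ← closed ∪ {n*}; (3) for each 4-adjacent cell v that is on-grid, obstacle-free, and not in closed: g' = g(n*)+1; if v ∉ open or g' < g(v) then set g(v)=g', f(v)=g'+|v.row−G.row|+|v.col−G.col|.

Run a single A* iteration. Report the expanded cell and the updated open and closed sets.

expanded=(2,3); open=[(0,0) g=1 f=9, (0,4) g=3 f=9, (1,1) g=1 f=7, (1,2) g=2 f=7, (2,2) g=5 f=9, (2,4) g=5 f=9]; closed=[(0,1), (0,2), (0,3), (1,3), (2,3)]

step 1: expand (2,3) (f=7, h=3) → closed; open now [(0,0) g=1 f=9, (0,4) g=3 f=9, (1,1) g=1 f=7, (1,2) g=2 f=7, (2,2) g=5 f=9, (2,4) g=5 f=9]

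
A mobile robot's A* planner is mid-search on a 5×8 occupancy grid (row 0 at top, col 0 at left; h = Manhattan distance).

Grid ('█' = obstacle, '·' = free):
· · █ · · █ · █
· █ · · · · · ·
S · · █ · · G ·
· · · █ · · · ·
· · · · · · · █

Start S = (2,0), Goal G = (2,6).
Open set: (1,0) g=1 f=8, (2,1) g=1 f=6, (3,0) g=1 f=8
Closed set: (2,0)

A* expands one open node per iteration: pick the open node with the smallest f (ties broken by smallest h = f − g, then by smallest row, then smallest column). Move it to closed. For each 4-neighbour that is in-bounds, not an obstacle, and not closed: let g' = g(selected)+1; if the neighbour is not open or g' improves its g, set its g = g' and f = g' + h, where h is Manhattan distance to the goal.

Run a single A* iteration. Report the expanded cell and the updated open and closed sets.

step 1: expand (2,1) (f=6, h=5) → closed; open now [(1,0) g=1 f=8, (2,2) g=2 f=6, (3,0) g=1 f=8, (3,1) g=2 f=8]

expanded=(2,1); open=[(1,0) g=1 f=8, (2,2) g=2 f=6, (3,0) g=1 f=8, (3,1) g=2 f=8]; closed=[(2,0), (2,1)]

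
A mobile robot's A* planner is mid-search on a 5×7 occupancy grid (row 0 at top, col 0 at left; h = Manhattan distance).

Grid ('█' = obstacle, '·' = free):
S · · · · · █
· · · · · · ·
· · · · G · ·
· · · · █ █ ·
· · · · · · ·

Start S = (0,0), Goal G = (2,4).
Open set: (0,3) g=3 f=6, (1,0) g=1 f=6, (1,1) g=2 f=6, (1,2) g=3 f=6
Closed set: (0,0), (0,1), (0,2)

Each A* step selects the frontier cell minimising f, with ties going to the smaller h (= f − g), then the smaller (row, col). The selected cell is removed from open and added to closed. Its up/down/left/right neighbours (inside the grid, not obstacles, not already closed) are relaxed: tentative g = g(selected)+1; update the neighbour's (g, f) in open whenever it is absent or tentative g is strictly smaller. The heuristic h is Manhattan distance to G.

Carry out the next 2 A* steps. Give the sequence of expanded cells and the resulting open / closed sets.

step 1: expand (0,3) (f=6, h=3) → closed; open now [(0,4) g=4 f=6, (1,0) g=1 f=6, (1,1) g=2 f=6, (1,2) g=3 f=6, (1,3) g=4 f=6]
step 2: expand (0,4) (f=6, h=2) → closed; open now [(0,5) g=5 f=8, (1,0) g=1 f=6, (1,1) g=2 f=6, (1,2) g=3 f=6, (1,3) g=4 f=6, (1,4) g=5 f=6]

order=[(0,3) → (0,4)]; open=[(0,5) g=5 f=8, (1,0) g=1 f=6, (1,1) g=2 f=6, (1,2) g=3 f=6, (1,3) g=4 f=6, (1,4) g=5 f=6]; closed=[(0,0), (0,1), (0,2), (0,3), (0,4)]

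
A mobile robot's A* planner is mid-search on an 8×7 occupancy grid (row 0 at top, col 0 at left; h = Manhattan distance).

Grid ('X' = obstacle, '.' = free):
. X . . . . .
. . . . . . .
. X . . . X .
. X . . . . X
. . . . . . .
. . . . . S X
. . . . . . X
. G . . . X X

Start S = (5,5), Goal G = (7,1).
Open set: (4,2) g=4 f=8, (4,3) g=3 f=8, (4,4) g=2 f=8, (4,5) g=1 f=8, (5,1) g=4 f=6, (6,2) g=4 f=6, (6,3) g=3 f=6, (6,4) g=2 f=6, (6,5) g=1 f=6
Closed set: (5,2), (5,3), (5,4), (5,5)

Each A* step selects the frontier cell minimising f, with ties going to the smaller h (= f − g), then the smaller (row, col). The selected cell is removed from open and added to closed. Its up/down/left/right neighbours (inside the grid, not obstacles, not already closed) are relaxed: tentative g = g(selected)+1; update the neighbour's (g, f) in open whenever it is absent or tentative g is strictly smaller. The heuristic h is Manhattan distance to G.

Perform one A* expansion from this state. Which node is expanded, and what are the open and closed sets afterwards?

step 1: expand (5,1) (f=6, h=2) → closed; open now [(4,1) g=5 f=8, (4,2) g=4 f=8, (4,3) g=3 f=8, (4,4) g=2 f=8, (4,5) g=1 f=8, (5,0) g=5 f=8, (6,1) g=5 f=6, (6,2) g=4 f=6, (6,3) g=3 f=6, (6,4) g=2 f=6, (6,5) g=1 f=6]

expanded=(5,1); open=[(4,1) g=5 f=8, (4,2) g=4 f=8, (4,3) g=3 f=8, (4,4) g=2 f=8, (4,5) g=1 f=8, (5,0) g=5 f=8, (6,1) g=5 f=6, (6,2) g=4 f=6, (6,3) g=3 f=6, (6,4) g=2 f=6, (6,5) g=1 f=6]; closed=[(5,1), (5,2), (5,3), (5,4), (5,5)]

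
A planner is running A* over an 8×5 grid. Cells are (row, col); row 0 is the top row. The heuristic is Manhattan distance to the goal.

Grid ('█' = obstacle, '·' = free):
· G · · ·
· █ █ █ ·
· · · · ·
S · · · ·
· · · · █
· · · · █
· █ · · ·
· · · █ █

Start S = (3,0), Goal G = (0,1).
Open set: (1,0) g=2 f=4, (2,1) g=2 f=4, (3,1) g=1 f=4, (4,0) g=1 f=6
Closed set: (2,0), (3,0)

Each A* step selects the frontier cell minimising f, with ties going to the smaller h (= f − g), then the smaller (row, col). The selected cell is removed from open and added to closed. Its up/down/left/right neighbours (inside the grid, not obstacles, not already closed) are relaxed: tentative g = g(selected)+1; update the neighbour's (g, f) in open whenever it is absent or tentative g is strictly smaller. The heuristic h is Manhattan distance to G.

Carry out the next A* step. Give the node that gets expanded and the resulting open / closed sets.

expanded=(1,0); open=[(0,0) g=3 f=4, (2,1) g=2 f=4, (3,1) g=1 f=4, (4,0) g=1 f=6]; closed=[(1,0), (2,0), (3,0)]

step 1: expand (1,0) (f=4, h=2) → closed; open now [(0,0) g=3 f=4, (2,1) g=2 f=4, (3,1) g=1 f=4, (4,0) g=1 f=6]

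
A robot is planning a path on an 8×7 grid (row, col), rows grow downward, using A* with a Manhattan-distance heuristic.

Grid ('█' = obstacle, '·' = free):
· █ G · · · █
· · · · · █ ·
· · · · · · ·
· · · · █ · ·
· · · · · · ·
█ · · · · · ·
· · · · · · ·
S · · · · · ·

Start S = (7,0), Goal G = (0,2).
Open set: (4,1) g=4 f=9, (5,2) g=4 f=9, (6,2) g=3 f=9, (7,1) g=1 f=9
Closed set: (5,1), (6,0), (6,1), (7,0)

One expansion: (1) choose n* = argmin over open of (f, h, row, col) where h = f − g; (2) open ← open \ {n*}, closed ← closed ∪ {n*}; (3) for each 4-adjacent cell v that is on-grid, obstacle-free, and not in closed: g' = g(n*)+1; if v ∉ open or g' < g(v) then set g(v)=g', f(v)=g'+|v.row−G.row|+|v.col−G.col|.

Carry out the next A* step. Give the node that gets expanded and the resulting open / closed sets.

step 1: expand (4,1) (f=9, h=5) → closed; open now [(3,1) g=5 f=9, (4,0) g=5 f=11, (4,2) g=5 f=9, (5,2) g=4 f=9, (6,2) g=3 f=9, (7,1) g=1 f=9]

expanded=(4,1); open=[(3,1) g=5 f=9, (4,0) g=5 f=11, (4,2) g=5 f=9, (5,2) g=4 f=9, (6,2) g=3 f=9, (7,1) g=1 f=9]; closed=[(4,1), (5,1), (6,0), (6,1), (7,0)]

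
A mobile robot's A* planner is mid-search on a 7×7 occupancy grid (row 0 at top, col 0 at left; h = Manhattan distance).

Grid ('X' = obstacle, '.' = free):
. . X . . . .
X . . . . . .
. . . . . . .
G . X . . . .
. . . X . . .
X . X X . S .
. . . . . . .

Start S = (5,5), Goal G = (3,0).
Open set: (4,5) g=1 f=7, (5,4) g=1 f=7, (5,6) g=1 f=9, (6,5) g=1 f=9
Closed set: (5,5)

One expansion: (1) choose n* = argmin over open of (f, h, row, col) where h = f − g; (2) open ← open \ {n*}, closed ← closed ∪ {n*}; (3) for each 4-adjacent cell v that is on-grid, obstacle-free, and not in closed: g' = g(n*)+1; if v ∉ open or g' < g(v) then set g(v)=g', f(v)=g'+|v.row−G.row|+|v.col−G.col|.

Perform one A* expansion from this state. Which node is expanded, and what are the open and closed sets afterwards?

expanded=(4,5); open=[(3,5) g=2 f=7, (4,4) g=2 f=7, (4,6) g=2 f=9, (5,4) g=1 f=7, (5,6) g=1 f=9, (6,5) g=1 f=9]; closed=[(4,5), (5,5)]

step 1: expand (4,5) (f=7, h=6) → closed; open now [(3,5) g=2 f=7, (4,4) g=2 f=7, (4,6) g=2 f=9, (5,4) g=1 f=7, (5,6) g=1 f=9, (6,5) g=1 f=9]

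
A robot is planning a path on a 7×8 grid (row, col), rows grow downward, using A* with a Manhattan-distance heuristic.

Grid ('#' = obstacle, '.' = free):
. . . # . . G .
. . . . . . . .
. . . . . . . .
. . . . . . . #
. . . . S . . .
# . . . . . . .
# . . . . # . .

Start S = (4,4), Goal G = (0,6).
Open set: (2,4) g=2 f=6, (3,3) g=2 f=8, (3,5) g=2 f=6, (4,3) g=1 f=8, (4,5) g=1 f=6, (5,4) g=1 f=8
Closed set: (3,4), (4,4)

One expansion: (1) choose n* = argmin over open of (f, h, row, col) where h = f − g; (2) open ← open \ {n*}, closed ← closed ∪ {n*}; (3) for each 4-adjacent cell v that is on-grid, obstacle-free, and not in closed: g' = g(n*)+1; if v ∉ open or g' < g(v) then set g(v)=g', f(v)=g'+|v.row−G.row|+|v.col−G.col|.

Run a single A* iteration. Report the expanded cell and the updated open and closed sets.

step 1: expand (2,4) (f=6, h=4) → closed; open now [(1,4) g=3 f=6, (2,3) g=3 f=8, (2,5) g=3 f=6, (3,3) g=2 f=8, (3,5) g=2 f=6, (4,3) g=1 f=8, (4,5) g=1 f=6, (5,4) g=1 f=8]

expanded=(2,4); open=[(1,4) g=3 f=6, (2,3) g=3 f=8, (2,5) g=3 f=6, (3,3) g=2 f=8, (3,5) g=2 f=6, (4,3) g=1 f=8, (4,5) g=1 f=6, (5,4) g=1 f=8]; closed=[(2,4), (3,4), (4,4)]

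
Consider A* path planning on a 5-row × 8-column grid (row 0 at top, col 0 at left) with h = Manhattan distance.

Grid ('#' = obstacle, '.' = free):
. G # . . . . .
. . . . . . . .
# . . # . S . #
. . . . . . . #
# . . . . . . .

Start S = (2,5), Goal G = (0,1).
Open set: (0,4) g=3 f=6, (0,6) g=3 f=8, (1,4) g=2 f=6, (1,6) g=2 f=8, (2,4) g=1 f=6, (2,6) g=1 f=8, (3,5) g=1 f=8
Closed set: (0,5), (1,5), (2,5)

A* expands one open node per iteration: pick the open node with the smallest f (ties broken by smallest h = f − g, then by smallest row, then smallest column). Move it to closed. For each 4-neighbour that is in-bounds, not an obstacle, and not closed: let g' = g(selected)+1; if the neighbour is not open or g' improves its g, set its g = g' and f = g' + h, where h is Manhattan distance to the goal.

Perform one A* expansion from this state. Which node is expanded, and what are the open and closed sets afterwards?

expanded=(0,4); open=[(0,3) g=4 f=6, (0,6) g=3 f=8, (1,4) g=2 f=6, (1,6) g=2 f=8, (2,4) g=1 f=6, (2,6) g=1 f=8, (3,5) g=1 f=8]; closed=[(0,4), (0,5), (1,5), (2,5)]

step 1: expand (0,4) (f=6, h=3) → closed; open now [(0,3) g=4 f=6, (0,6) g=3 f=8, (1,4) g=2 f=6, (1,6) g=2 f=8, (2,4) g=1 f=6, (2,6) g=1 f=8, (3,5) g=1 f=8]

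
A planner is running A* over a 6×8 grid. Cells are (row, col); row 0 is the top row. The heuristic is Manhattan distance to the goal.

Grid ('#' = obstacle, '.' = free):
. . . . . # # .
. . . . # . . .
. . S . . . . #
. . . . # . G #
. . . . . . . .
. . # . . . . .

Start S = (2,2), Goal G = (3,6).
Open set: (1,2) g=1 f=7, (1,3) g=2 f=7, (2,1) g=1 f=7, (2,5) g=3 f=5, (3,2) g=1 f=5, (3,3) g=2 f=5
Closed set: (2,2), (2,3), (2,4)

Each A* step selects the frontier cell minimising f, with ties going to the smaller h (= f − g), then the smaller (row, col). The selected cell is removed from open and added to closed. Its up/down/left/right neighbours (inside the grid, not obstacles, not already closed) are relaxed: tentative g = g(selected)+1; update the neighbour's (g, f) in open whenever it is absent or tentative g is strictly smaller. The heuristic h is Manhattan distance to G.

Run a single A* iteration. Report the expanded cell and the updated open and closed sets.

expanded=(2,5); open=[(1,2) g=1 f=7, (1,3) g=2 f=7, (1,5) g=4 f=7, (2,1) g=1 f=7, (2,6) g=4 f=5, (3,2) g=1 f=5, (3,3) g=2 f=5, (3,5) g=4 f=5]; closed=[(2,2), (2,3), (2,4), (2,5)]

step 1: expand (2,5) (f=5, h=2) → closed; open now [(1,2) g=1 f=7, (1,3) g=2 f=7, (1,5) g=4 f=7, (2,1) g=1 f=7, (2,6) g=4 f=5, (3,2) g=1 f=5, (3,3) g=2 f=5, (3,5) g=4 f=5]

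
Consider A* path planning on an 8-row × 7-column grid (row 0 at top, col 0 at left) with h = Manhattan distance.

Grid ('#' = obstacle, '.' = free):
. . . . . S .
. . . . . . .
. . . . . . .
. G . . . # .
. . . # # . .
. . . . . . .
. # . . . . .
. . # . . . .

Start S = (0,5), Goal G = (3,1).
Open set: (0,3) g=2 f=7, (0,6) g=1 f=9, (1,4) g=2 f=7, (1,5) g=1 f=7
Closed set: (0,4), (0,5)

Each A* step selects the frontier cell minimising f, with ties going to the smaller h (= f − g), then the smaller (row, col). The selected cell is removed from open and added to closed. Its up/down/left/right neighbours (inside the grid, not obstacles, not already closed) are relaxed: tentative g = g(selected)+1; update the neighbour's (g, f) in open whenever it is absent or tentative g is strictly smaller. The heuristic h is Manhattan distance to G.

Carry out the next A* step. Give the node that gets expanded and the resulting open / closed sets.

expanded=(0,3); open=[(0,2) g=3 f=7, (0,6) g=1 f=9, (1,3) g=3 f=7, (1,4) g=2 f=7, (1,5) g=1 f=7]; closed=[(0,3), (0,4), (0,5)]

step 1: expand (0,3) (f=7, h=5) → closed; open now [(0,2) g=3 f=7, (0,6) g=1 f=9, (1,3) g=3 f=7, (1,4) g=2 f=7, (1,5) g=1 f=7]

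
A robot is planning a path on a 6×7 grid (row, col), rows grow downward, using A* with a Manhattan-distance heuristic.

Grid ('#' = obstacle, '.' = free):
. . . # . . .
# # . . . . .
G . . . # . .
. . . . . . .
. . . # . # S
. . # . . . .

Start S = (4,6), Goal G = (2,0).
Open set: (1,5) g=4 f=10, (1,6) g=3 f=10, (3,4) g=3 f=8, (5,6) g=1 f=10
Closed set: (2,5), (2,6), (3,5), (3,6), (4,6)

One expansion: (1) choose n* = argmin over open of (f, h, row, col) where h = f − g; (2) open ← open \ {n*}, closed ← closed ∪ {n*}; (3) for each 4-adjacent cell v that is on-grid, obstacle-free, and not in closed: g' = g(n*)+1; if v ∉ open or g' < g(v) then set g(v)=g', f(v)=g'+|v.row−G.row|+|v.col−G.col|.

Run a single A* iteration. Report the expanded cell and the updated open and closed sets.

step 1: expand (3,4) (f=8, h=5) → closed; open now [(1,5) g=4 f=10, (1,6) g=3 f=10, (3,3) g=4 f=8, (4,4) g=4 f=10, (5,6) g=1 f=10]

expanded=(3,4); open=[(1,5) g=4 f=10, (1,6) g=3 f=10, (3,3) g=4 f=8, (4,4) g=4 f=10, (5,6) g=1 f=10]; closed=[(2,5), (2,6), (3,4), (3,5), (3,6), (4,6)]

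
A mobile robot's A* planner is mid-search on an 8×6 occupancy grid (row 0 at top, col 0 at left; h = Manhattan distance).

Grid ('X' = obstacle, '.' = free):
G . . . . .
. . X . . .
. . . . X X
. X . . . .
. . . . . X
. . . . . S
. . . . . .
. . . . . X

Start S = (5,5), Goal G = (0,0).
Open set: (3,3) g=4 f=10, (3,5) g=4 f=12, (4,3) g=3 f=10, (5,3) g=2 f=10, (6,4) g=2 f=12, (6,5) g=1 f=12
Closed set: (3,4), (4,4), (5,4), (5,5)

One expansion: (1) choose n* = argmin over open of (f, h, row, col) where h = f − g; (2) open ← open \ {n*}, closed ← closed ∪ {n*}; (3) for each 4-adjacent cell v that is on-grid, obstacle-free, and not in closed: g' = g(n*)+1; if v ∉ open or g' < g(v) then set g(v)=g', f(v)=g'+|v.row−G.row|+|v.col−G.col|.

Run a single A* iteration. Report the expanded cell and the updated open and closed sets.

expanded=(3,3); open=[(2,3) g=5 f=10, (3,2) g=5 f=10, (3,5) g=4 f=12, (4,3) g=3 f=10, (5,3) g=2 f=10, (6,4) g=2 f=12, (6,5) g=1 f=12]; closed=[(3,3), (3,4), (4,4), (5,4), (5,5)]

step 1: expand (3,3) (f=10, h=6) → closed; open now [(2,3) g=5 f=10, (3,2) g=5 f=10, (3,5) g=4 f=12, (4,3) g=3 f=10, (5,3) g=2 f=10, (6,4) g=2 f=12, (6,5) g=1 f=12]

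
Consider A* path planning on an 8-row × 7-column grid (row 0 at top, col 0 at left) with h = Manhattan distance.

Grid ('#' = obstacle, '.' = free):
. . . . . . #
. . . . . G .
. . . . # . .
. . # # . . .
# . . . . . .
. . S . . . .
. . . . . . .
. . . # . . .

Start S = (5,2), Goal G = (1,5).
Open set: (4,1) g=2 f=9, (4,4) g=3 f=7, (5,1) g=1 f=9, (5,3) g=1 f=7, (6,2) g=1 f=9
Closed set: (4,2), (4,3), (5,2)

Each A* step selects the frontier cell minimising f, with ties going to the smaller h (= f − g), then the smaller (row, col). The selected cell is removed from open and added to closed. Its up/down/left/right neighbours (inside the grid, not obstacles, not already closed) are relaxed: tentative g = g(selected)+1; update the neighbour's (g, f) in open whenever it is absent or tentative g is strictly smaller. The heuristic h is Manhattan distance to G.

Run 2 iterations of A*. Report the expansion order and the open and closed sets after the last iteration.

step 1: expand (4,4) (f=7, h=4) → closed; open now [(3,4) g=4 f=7, (4,1) g=2 f=9, (4,5) g=4 f=7, (5,1) g=1 f=9, (5,3) g=1 f=7, (5,4) g=4 f=9, (6,2) g=1 f=9]
step 2: expand (3,4) (f=7, h=3) → closed; open now [(3,5) g=5 f=7, (4,1) g=2 f=9, (4,5) g=4 f=7, (5,1) g=1 f=9, (5,3) g=1 f=7, (5,4) g=4 f=9, (6,2) g=1 f=9]

order=[(4,4) → (3,4)]; open=[(3,5) g=5 f=7, (4,1) g=2 f=9, (4,5) g=4 f=7, (5,1) g=1 f=9, (5,3) g=1 f=7, (5,4) g=4 f=9, (6,2) g=1 f=9]; closed=[(3,4), (4,2), (4,3), (4,4), (5,2)]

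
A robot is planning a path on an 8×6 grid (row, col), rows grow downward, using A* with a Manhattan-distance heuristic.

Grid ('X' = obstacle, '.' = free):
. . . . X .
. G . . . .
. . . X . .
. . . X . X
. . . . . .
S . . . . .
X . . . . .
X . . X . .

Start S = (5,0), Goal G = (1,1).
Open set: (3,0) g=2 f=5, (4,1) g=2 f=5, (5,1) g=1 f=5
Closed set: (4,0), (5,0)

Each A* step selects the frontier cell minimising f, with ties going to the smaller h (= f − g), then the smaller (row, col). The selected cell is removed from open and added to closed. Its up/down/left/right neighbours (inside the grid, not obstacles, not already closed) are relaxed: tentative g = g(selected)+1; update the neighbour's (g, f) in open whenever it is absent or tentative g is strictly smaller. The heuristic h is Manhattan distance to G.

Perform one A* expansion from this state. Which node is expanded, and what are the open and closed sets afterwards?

expanded=(3,0); open=[(2,0) g=3 f=5, (3,1) g=3 f=5, (4,1) g=2 f=5, (5,1) g=1 f=5]; closed=[(3,0), (4,0), (5,0)]

step 1: expand (3,0) (f=5, h=3) → closed; open now [(2,0) g=3 f=5, (3,1) g=3 f=5, (4,1) g=2 f=5, (5,1) g=1 f=5]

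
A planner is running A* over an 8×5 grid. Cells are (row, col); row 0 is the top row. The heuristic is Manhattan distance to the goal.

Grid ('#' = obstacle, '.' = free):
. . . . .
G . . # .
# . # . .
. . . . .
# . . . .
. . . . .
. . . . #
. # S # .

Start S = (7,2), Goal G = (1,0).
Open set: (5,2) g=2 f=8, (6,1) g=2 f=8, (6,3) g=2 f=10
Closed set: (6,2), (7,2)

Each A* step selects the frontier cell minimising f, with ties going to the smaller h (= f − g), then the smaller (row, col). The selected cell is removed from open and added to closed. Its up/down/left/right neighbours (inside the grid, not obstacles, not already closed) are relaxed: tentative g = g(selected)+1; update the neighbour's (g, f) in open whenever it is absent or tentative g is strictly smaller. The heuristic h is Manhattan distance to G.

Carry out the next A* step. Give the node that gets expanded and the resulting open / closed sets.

step 1: expand (5,2) (f=8, h=6) → closed; open now [(4,2) g=3 f=8, (5,1) g=3 f=8, (5,3) g=3 f=10, (6,1) g=2 f=8, (6,3) g=2 f=10]

expanded=(5,2); open=[(4,2) g=3 f=8, (5,1) g=3 f=8, (5,3) g=3 f=10, (6,1) g=2 f=8, (6,3) g=2 f=10]; closed=[(5,2), (6,2), (7,2)]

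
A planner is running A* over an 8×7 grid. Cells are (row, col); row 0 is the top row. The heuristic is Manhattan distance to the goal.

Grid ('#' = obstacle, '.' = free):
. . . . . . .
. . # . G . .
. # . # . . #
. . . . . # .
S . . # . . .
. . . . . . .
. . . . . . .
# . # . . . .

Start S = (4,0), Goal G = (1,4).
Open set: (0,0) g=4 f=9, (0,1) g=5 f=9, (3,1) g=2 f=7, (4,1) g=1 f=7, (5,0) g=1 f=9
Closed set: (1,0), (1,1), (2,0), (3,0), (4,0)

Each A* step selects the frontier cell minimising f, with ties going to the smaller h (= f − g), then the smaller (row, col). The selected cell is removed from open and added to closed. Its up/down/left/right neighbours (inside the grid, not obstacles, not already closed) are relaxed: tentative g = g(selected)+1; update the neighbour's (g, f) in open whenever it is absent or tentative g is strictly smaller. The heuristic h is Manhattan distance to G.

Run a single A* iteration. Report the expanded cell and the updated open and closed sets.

step 1: expand (3,1) (f=7, h=5) → closed; open now [(0,0) g=4 f=9, (0,1) g=5 f=9, (3,2) g=3 f=7, (4,1) g=1 f=7, (5,0) g=1 f=9]

expanded=(3,1); open=[(0,0) g=4 f=9, (0,1) g=5 f=9, (3,2) g=3 f=7, (4,1) g=1 f=7, (5,0) g=1 f=9]; closed=[(1,0), (1,1), (2,0), (3,0), (3,1), (4,0)]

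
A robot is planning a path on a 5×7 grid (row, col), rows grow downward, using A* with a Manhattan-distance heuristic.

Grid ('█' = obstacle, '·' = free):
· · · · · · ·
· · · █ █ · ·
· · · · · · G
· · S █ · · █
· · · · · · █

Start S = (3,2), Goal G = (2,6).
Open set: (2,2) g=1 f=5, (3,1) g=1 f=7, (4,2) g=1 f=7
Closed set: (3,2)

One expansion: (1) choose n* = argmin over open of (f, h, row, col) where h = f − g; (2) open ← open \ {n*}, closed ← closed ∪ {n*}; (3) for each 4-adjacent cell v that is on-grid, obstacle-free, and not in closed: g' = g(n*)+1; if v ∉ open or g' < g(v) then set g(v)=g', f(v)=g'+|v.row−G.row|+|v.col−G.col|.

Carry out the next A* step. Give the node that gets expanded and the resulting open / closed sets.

expanded=(2,2); open=[(1,2) g=2 f=7, (2,1) g=2 f=7, (2,3) g=2 f=5, (3,1) g=1 f=7, (4,2) g=1 f=7]; closed=[(2,2), (3,2)]

step 1: expand (2,2) (f=5, h=4) → closed; open now [(1,2) g=2 f=7, (2,1) g=2 f=7, (2,3) g=2 f=5, (3,1) g=1 f=7, (4,2) g=1 f=7]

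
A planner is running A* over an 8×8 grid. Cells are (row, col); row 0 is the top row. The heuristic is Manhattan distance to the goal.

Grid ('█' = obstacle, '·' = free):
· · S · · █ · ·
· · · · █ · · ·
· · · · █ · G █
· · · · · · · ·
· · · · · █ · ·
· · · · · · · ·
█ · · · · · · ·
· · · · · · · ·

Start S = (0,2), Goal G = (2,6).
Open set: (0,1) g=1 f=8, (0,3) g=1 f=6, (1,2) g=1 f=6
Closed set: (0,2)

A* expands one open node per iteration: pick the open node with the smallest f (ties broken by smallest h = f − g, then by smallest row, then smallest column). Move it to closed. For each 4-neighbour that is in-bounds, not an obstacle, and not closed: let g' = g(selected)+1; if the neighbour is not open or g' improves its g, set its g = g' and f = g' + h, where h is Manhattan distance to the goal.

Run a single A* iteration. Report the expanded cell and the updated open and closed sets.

expanded=(0,3); open=[(0,1) g=1 f=8, (0,4) g=2 f=6, (1,2) g=1 f=6, (1,3) g=2 f=6]; closed=[(0,2), (0,3)]

step 1: expand (0,3) (f=6, h=5) → closed; open now [(0,1) g=1 f=8, (0,4) g=2 f=6, (1,2) g=1 f=6, (1,3) g=2 f=6]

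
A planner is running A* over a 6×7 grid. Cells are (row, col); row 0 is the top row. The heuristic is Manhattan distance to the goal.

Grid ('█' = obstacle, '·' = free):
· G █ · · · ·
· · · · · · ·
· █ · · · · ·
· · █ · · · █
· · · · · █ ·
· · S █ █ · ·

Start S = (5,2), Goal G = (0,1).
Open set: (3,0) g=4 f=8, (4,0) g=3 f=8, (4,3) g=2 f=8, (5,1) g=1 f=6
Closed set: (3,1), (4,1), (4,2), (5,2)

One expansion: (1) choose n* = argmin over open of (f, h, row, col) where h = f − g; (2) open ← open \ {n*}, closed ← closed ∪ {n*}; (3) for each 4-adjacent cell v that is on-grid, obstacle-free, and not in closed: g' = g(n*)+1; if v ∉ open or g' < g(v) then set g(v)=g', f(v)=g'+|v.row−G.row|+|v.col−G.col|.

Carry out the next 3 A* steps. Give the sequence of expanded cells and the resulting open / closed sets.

step 1: expand (5,1) (f=6, h=5) → closed; open now [(3,0) g=4 f=8, (4,0) g=3 f=8, (4,3) g=2 f=8, (5,0) g=2 f=8]
step 2: expand (3,0) (f=8, h=4) → closed; open now [(2,0) g=5 f=8, (4,0) g=3 f=8, (4,3) g=2 f=8, (5,0) g=2 f=8]
step 3: expand (2,0) (f=8, h=3) → closed; open now [(1,0) g=6 f=8, (4,0) g=3 f=8, (4,3) g=2 f=8, (5,0) g=2 f=8]

order=[(5,1) → (3,0) → (2,0)]; open=[(1,0) g=6 f=8, (4,0) g=3 f=8, (4,3) g=2 f=8, (5,0) g=2 f=8]; closed=[(2,0), (3,0), (3,1), (4,1), (4,2), (5,1), (5,2)]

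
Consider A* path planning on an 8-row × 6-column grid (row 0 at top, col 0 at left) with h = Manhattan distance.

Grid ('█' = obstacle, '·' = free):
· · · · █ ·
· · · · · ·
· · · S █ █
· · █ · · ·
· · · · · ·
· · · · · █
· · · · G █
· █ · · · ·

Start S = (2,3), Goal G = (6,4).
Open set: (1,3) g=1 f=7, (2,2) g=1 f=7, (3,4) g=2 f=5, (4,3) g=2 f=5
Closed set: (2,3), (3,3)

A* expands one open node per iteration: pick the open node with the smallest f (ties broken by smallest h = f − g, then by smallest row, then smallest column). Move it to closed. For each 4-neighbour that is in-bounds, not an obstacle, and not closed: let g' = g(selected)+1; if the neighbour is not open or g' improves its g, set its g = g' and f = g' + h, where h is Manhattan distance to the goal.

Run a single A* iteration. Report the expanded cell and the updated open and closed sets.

expanded=(3,4); open=[(1,3) g=1 f=7, (2,2) g=1 f=7, (3,5) g=3 f=7, (4,3) g=2 f=5, (4,4) g=3 f=5]; closed=[(2,3), (3,3), (3,4)]

step 1: expand (3,4) (f=5, h=3) → closed; open now [(1,3) g=1 f=7, (2,2) g=1 f=7, (3,5) g=3 f=7, (4,3) g=2 f=5, (4,4) g=3 f=5]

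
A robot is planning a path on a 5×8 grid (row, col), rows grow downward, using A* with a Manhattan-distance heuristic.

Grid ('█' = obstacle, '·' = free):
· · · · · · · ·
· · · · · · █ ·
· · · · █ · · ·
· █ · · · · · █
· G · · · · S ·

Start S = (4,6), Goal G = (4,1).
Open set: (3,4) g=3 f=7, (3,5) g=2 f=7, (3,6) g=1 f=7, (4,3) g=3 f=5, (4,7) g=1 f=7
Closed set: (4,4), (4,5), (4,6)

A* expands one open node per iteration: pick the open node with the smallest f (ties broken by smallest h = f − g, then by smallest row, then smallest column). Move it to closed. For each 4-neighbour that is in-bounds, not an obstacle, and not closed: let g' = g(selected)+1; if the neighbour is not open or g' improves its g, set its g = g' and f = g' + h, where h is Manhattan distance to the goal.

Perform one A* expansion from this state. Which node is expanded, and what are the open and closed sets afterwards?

expanded=(4,3); open=[(3,3) g=4 f=7, (3,4) g=3 f=7, (3,5) g=2 f=7, (3,6) g=1 f=7, (4,2) g=4 f=5, (4,7) g=1 f=7]; closed=[(4,3), (4,4), (4,5), (4,6)]

step 1: expand (4,3) (f=5, h=2) → closed; open now [(3,3) g=4 f=7, (3,4) g=3 f=7, (3,5) g=2 f=7, (3,6) g=1 f=7, (4,2) g=4 f=5, (4,7) g=1 f=7]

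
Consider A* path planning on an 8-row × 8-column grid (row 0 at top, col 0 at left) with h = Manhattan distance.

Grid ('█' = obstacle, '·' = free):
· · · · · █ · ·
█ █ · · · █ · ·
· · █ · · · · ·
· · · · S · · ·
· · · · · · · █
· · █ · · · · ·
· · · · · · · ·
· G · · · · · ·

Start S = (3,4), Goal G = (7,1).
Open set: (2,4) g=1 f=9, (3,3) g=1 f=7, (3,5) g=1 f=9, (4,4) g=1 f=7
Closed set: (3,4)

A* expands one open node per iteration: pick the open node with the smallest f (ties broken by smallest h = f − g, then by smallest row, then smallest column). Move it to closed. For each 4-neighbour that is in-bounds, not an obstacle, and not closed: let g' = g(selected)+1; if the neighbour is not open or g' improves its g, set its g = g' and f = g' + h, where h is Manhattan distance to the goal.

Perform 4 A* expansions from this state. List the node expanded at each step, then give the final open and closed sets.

step 1: expand (3,3) (f=7, h=6) → closed; open now [(2,3) g=2 f=9, (2,4) g=1 f=9, (3,2) g=2 f=7, (3,5) g=1 f=9, (4,3) g=2 f=7, (4,4) g=1 f=7]
step 2: expand (3,2) (f=7, h=5) → closed; open now [(2,3) g=2 f=9, (2,4) g=1 f=9, (3,1) g=3 f=7, (3,5) g=1 f=9, (4,2) g=3 f=7, (4,3) g=2 f=7, (4,4) g=1 f=7]
step 3: expand (3,1) (f=7, h=4) → closed; open now [(2,1) g=4 f=9, (2,3) g=2 f=9, (2,4) g=1 f=9, (3,0) g=4 f=9, (3,5) g=1 f=9, (4,1) g=4 f=7, (4,2) g=3 f=7, (4,3) g=2 f=7, (4,4) g=1 f=7]
step 4: expand (4,1) (f=7, h=3) → closed; open now [(2,1) g=4 f=9, (2,3) g=2 f=9, (2,4) g=1 f=9, (3,0) g=4 f=9, (3,5) g=1 f=9, (4,0) g=5 f=9, (4,2) g=3 f=7, (4,3) g=2 f=7, (4,4) g=1 f=7, (5,1) g=5 f=7]

order=[(3,3) → (3,2) → (3,1) → (4,1)]; open=[(2,1) g=4 f=9, (2,3) g=2 f=9, (2,4) g=1 f=9, (3,0) g=4 f=9, (3,5) g=1 f=9, (4,0) g=5 f=9, (4,2) g=3 f=7, (4,3) g=2 f=7, (4,4) g=1 f=7, (5,1) g=5 f=7]; closed=[(3,1), (3,2), (3,3), (3,4), (4,1)]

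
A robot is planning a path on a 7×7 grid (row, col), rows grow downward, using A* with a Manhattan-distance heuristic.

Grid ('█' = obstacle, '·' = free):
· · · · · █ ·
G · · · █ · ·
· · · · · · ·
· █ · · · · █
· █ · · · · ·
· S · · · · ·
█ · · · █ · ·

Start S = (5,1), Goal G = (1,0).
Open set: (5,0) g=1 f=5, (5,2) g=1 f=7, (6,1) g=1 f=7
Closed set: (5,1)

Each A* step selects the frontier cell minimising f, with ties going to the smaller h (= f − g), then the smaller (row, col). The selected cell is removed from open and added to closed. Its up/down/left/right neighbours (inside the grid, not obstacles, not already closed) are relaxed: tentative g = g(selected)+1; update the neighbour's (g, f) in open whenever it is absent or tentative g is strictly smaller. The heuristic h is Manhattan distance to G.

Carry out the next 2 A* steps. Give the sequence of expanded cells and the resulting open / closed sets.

step 1: expand (5,0) (f=5, h=4) → closed; open now [(4,0) g=2 f=5, (5,2) g=1 f=7, (6,1) g=1 f=7]
step 2: expand (4,0) (f=5, h=3) → closed; open now [(3,0) g=3 f=5, (5,2) g=1 f=7, (6,1) g=1 f=7]

order=[(5,0) → (4,0)]; open=[(3,0) g=3 f=5, (5,2) g=1 f=7, (6,1) g=1 f=7]; closed=[(4,0), (5,0), (5,1)]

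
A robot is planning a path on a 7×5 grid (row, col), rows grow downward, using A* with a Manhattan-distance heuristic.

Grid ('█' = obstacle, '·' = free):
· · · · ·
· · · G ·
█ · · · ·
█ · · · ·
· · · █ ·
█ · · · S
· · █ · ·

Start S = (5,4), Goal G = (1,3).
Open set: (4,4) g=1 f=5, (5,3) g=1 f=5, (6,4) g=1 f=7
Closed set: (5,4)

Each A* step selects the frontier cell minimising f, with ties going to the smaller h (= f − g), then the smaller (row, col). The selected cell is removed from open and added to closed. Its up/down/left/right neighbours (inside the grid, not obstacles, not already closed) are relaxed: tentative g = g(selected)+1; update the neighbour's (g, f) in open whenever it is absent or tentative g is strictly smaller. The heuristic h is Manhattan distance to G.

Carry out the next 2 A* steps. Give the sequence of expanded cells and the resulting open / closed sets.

order=[(4,4) → (3,4)]; open=[(2,4) g=3 f=5, (3,3) g=3 f=5, (5,3) g=1 f=5, (6,4) g=1 f=7]; closed=[(3,4), (4,4), (5,4)]

step 1: expand (4,4) (f=5, h=4) → closed; open now [(3,4) g=2 f=5, (5,3) g=1 f=5, (6,4) g=1 f=7]
step 2: expand (3,4) (f=5, h=3) → closed; open now [(2,4) g=3 f=5, (3,3) g=3 f=5, (5,3) g=1 f=5, (6,4) g=1 f=7]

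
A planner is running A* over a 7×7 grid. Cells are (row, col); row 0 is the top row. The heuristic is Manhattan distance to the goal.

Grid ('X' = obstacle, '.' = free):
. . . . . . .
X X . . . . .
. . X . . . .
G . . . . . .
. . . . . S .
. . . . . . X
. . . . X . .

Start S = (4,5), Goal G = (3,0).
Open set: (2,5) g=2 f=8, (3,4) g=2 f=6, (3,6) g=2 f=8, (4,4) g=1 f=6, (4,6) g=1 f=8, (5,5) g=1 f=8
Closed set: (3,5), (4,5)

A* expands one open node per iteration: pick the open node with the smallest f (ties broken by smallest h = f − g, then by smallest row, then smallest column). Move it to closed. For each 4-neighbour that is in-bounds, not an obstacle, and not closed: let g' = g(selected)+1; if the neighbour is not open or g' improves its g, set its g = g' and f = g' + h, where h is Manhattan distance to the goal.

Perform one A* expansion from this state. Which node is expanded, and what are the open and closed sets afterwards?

step 1: expand (3,4) (f=6, h=4) → closed; open now [(2,4) g=3 f=8, (2,5) g=2 f=8, (3,3) g=3 f=6, (3,6) g=2 f=8, (4,4) g=1 f=6, (4,6) g=1 f=8, (5,5) g=1 f=8]

expanded=(3,4); open=[(2,4) g=3 f=8, (2,5) g=2 f=8, (3,3) g=3 f=6, (3,6) g=2 f=8, (4,4) g=1 f=6, (4,6) g=1 f=8, (5,5) g=1 f=8]; closed=[(3,4), (3,5), (4,5)]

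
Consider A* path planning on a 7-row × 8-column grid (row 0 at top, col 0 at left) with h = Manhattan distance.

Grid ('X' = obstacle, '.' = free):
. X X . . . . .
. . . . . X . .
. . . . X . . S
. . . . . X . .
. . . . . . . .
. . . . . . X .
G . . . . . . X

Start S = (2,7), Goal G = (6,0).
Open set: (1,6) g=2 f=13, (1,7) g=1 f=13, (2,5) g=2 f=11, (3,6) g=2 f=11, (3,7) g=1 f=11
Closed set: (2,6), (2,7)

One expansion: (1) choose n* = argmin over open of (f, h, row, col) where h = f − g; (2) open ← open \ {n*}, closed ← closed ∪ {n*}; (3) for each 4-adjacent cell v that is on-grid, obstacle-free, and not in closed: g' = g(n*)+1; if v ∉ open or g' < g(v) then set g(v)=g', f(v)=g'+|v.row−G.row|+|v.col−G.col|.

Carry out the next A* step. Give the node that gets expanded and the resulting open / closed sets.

expanded=(2,5); open=[(1,6) g=2 f=13, (1,7) g=1 f=13, (3,6) g=2 f=11, (3,7) g=1 f=11]; closed=[(2,5), (2,6), (2,7)]

step 1: expand (2,5) (f=11, h=9) → closed; open now [(1,6) g=2 f=13, (1,7) g=1 f=13, (3,6) g=2 f=11, (3,7) g=1 f=11]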